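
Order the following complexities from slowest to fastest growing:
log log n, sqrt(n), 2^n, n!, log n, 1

Ordered by growth rate: 1 < log log n < log n < sqrt(n) < 2^n < n!.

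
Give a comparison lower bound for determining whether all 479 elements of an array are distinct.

In the algebraic decision-tree model, the YES region for element distinctness on 479 elements has 479! connected components (one per ordering). Ben-Or's theorem then gives a lower bound of Omega(log(n!)) = Omega(n log n).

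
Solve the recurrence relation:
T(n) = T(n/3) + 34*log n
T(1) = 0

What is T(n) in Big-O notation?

Each of the log_3(n) levels adds O(log n). T(n) = O(log^2 n).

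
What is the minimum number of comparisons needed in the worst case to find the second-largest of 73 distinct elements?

Lower bound: finding the max needs 73-1 comparisons. By the adversary weight-doubling argument, the max must personally win >= ceil(log_2(73)) = 7 comparisons; the 2nd-largest is among those 7 losers, needing 7-1 more comparisons. Total >= 73-1 + 7-1 = 78. A balanced knockout tournament achieves this.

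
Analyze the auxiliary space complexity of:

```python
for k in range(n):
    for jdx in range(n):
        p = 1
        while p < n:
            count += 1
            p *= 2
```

Space complexity: O(1).
Only a constant amount of auxiliary storage is used; nothing grows with n.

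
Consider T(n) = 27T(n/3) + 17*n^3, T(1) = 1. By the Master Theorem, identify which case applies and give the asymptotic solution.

a=27, b=3, f(n)=17*n^3.
log_3(27) = 3, so n^(log_b(a)) = n^3.
f(n) = Theta(n^3), so Case 2 applies.
T(n) = Theta(n^3 log n).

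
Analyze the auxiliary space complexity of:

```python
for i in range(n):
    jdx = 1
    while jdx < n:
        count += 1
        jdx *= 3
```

Space complexity: O(1).
Only a constant amount of auxiliary storage is used; nothing grows with n.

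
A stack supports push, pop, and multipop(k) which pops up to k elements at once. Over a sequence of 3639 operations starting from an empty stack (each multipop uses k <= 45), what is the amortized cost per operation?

Each element is pushed exactly once and popped at most once (whether by pop or as part of a multipop). So the total number of individual pops over the whole sequence is at most the number of pushes, which is at most 3639. Total work <= 2 * 3639, hence O(1) amortized per operation.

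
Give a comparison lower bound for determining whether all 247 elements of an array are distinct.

In the algebraic decision-tree model, the YES region for element distinctness on 247 elements has 247! connected components (one per ordering). Ben-Or's theorem then gives a lower bound of Omega(log(n!)) = Omega(n log n).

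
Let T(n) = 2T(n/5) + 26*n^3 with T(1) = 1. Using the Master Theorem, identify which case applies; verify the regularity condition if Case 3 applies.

a=2, b=5, f(n)=26*n^3.
log_5(2) = 0.4307 < 3.
f(n) = Omega(n^(0.4307+epsilon)) for some epsilon > 0, so Case 3 is the candidate.
Regularity: a*f(n/b) = 2*26*(n/5)^3 = (2/125)*26*n^3 <= c*f(n) with c = 2/125 < 1. Satisfied.
Case 3: T(n) = Theta(n^3).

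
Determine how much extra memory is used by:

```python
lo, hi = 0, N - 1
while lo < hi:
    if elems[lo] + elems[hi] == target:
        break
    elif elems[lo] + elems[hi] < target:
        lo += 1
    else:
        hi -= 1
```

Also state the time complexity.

Space complexity: O(1).
Only a constant amount of auxiliary storage is used; nothing grows with n.
Time complexity: O(n).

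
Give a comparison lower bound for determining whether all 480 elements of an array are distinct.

In the algebraic decision-tree model, the YES region for element distinctness on 480 elements has 480! connected components (one per ordering). Ben-Or's theorem then gives a lower bound of Omega(log(n!)) = Omega(n log n).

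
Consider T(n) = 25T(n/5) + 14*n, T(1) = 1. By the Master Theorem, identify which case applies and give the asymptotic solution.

a=25, b=5, f(n)=14*n.
log_5(25) = 2 > 1.
Since f(n) = O(n^1) is polynomially smaller than n^2, Case 1 applies.
T(n) = Theta(n^2).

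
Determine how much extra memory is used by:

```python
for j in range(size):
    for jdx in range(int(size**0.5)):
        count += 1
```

Space complexity: O(1).
Only a constant amount of auxiliary storage is used; nothing grows with n.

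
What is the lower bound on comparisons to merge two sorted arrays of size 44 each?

To merge two sorted arrays of size 44, we need at least 87 comparisons in the worst case. An adversary can force every element to be compared.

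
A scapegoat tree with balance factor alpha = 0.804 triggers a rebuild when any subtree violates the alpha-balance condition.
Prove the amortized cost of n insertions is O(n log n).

Define potential Phi = c * sum of |size(left(v)) - size(right(v))| over all nodes. An insertion at depth d costs O(d) = O(log n) and increases Phi by O(log n). When a rebuild of subtree of size s occurs, it costs O(s) but reduces Phi by Omega(s). With alpha = 0.804, between rebuilds Omega(s) insertions must occur. Amortized cost per insertion: O(log n).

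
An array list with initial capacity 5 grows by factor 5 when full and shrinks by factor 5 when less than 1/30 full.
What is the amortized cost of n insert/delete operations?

Using potential function Phi = |5*size - capacity|. Resizing costs are offset by potential release. Amortized O(1) per operation.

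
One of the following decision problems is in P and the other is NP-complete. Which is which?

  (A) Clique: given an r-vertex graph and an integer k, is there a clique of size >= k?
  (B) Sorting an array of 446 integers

(A) is NP-complete: complement of Independent Set / Vertex Cover (with k part of the input).
(B) is P: merge sort runs in O(n log n).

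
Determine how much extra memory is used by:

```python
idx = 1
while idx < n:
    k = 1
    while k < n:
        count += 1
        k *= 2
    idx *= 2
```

Space complexity: O(1).
Only a constant amount of auxiliary storage is used; nothing grows with n.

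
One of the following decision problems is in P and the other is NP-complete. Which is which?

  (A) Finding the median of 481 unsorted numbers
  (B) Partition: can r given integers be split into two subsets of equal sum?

(A) is P: linear-time selection (median-of-medians) runs in O(n).
(B) is NP-complete: Subset Sum reduces to it (one of Karp's 21 NP-complete problems).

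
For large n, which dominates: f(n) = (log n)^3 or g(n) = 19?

f(n) = (log n)^3 grows faster: any unbounded function dominates a constant.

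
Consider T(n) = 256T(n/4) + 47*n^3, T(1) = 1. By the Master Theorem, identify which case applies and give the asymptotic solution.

a=256, b=4, f(n)=47*n^3.
log_4(256) = 4 > 3.
Since f(n) = O(n^3) is polynomially smaller than n^4, Case 1 applies.
T(n) = Theta(n^4).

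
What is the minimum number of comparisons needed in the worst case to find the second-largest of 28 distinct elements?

Lower bound: finding the max needs 28-1 comparisons. By the adversary weight-doubling argument, the max must personally win >= ceil(log_2(28)) = 5 comparisons; the 2nd-largest is among those 5 losers, needing 5-1 more comparisons. Total >= 28-1 + 5-1 = 31. A balanced knockout tournament achieves this.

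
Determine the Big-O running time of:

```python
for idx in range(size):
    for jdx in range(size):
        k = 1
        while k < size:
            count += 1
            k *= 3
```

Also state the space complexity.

Time complexity: O(n^2 log n).
Space complexity: O(1).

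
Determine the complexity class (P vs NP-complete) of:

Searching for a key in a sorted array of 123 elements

This problem is in P: binary search runs in O(log n).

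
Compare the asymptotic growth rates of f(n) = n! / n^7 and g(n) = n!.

g(n) = n! grows faster: the ratio n!/(n!/n^7) = n^7 -> infinity.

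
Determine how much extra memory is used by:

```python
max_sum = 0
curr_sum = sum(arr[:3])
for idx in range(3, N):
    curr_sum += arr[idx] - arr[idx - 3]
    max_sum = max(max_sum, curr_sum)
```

Space complexity: O(1).
Only a constant amount of auxiliary storage is used; nothing grows with n.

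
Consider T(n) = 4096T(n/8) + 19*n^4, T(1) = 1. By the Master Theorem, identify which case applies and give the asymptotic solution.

a=4096, b=8, f(n)=19*n^4.
log_8(4096) = 4, so n^(log_b(a)) = n^4.
f(n) = Theta(n^4), so Case 2 applies.
T(n) = Theta(n^4 log n).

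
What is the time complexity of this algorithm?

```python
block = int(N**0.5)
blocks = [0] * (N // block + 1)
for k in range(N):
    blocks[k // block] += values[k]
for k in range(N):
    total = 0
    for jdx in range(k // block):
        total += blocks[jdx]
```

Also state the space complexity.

Time complexity: O(n * sqrt(n)).
Space complexity: O(sqrt(n)).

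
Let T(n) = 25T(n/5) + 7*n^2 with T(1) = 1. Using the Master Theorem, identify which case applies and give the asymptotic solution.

a=25, b=5, f(n)=7*n^2.
log_5(25) = 2, so n^(log_b(a)) = n^2.
f(n) = Theta(n^2), so Case 2 applies.
T(n) = Theta(n^2 log n).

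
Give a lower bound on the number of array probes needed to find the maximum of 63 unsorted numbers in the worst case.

Adversary: any unprobed cell could hold a value larger than everything seen so far. If fewer than 63 cells are probed, the adversary places the max in an unprobed cell. So all 63 cells must be examined; together with 63-1 comparisons this is tight.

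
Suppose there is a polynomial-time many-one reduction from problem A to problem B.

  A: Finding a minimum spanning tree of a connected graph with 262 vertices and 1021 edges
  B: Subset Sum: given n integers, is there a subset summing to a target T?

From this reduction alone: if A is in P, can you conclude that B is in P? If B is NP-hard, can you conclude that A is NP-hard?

A poly-time reduction A <=_p B transfers tractability DOWN (B easy => A easy) and hardness UP (A hard => B hard), not the reverse.
From A in P, the reduction alone does NOT give B in P: any problem in P trivially reduces to SAT, yet SAT is not known to be in P.
From B NP-hard, the reduction alone does NOT give A NP-hard: again, easy problems reduce to hard ones.
(Here in fact A is P and B is NP-complete.)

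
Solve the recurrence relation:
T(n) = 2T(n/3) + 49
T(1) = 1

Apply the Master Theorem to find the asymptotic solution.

a=2, b=3, f(n)=49. log_3(2) = 0.6309. Case 1 of Master Theorem: T(n) = O(n^0.6309).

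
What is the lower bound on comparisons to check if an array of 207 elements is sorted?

To verify 207 elements are sorted, we must compare each consecutive pair. Skipping any pair allows an adversary to swap them. Therefore 206 comparisons are necessary and sufficient.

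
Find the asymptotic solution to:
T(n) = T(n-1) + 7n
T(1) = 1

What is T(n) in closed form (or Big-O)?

Unrolling: T(n) = 1 + 7*(2 + 3 + ... + n) = 1 + 7*(n(n+1)/2 - 1) = O(n^2).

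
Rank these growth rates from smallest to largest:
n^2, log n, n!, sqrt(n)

Ordered by growth rate: log n < sqrt(n) < n^2 < n!.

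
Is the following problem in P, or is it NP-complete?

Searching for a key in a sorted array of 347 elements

This problem is in P: binary search runs in O(log n).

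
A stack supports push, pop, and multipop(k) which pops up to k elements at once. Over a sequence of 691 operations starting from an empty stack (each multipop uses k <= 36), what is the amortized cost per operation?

Each element is pushed exactly once and popped at most once (whether by pop or as part of a multipop). So the total number of individual pops over the whole sequence is at most the number of pushes, which is at most 691. Total work <= 2 * 691, hence O(1) amortized per operation.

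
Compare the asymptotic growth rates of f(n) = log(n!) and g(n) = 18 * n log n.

f(n) = log(n!) and g(n) = 18 * n log n are Theta of each other: Stirling: log(n!) = n log n - n + O(log n) = Theta(n log n); the constant 18 doesn't change the Theta class.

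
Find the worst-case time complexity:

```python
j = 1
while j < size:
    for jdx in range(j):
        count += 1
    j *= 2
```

Time complexity: O(n).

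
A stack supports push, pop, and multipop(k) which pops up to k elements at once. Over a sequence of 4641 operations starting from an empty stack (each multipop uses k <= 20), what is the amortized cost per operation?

Each element is pushed exactly once and popped at most once (whether by pop or as part of a multipop). So the total number of individual pops over the whole sequence is at most the number of pushes, which is at most 4641. Total work <= 2 * 4641, hence O(1) amortized per operation.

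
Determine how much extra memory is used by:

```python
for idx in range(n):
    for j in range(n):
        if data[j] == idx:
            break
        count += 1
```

Space complexity: O(1).
Only a constant amount of auxiliary storage is used; nothing grows with n.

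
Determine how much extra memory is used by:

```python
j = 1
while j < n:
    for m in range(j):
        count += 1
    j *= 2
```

Space complexity: O(1).
Only a constant amount of auxiliary storage is used; nothing grows with n.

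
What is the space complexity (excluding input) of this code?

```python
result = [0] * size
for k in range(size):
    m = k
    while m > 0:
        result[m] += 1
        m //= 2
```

Space complexity: O(n).
Auxiliary storage grows linearly with the input size n in the worst case.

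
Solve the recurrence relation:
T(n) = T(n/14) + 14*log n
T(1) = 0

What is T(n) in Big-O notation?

Each of the log_14(n) levels adds O(log n). T(n) = O(log^2 n).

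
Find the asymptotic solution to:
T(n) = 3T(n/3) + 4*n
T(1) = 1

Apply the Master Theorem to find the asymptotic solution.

a=3, b=3, f(n)=4*n. log_3(3) = 1. Case 2: T(n) = O(n log n).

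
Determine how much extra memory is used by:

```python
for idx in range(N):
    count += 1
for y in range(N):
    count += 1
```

Space complexity: O(1).
Only a constant amount of auxiliary storage is used; nothing grows with n.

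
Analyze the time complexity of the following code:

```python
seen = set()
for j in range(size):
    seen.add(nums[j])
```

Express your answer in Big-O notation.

Time complexity: O(n).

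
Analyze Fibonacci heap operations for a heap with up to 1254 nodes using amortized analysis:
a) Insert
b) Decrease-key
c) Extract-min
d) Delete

Fibonacci heaps use lazy consolidation. Potential function Phi = t + 2m (t = number of trees, m = marked nodes).
- Insert: O(1) actual, Delta Phi = +1 (one new tree) => O(1) amortized.
- Decrease-key: with c cascading cuts, actual cost is O(c); Delta Phi <= c - 2(c-1) + 2 = 4 - c (c new trees; >= c-1 marks cleared; <= 1 new mark). Amortized O(c) + (4 - c) = O(1).
- Extract-min: O(D(n) + t) actual; consolidation drops t to <= D(n)+1, so Delta Phi pays for the t term. D(n) = O(log n) for n = 1254 => O(log n) amortized.
- Delete: decrease-key to -inf then extract-min = O(log n).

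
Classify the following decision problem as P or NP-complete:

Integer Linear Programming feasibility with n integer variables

This problem is NP-complete: ILP feasibility is NP-complete (LP relaxation is in P).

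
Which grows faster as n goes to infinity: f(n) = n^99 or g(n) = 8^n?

g(n) = 8^n grows faster: any exponential with base > 1 dominates every polynomial.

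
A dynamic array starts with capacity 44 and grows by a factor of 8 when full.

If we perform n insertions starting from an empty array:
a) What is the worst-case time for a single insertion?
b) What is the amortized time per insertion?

(a) Worst-case single insertion: O(n) -- when the array is full at capacity c, the resize copies all c elements, and c can be Theta(n).
(b) Resizes happen at sizes 44, 352, 2816, ... Total copy cost for n insertions: 44 + 352 + ... = O(n) (geometric series with ratio 1/8). Amortized cost per insertion: O(n)/n = O(1).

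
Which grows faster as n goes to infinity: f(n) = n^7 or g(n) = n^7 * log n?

g(n) = n^7 * log n grows faster: extra log n factor -> infinity.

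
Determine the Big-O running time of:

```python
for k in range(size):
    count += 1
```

Time complexity: O(n).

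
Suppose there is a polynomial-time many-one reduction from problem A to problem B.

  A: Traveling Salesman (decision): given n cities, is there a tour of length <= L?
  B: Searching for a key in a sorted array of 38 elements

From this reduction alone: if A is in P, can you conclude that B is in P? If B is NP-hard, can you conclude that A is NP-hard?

A poly-time reduction A <=_p B transfers tractability DOWN (B easy => A easy) and hardness UP (A hard => B hard), not the reverse.
From A in P, the reduction alone does NOT give B in P: any problem in P trivially reduces to SAT, yet SAT is not known to be in P.
From B NP-hard, the reduction alone does NOT give A NP-hard: again, easy problems reduce to hard ones.
(Here in fact A is NP-complete and B is in P, so no such reduction is known -- its existence would imply P = NP; the analysis concerns only what the assumed reduction would or would not let you conclude.)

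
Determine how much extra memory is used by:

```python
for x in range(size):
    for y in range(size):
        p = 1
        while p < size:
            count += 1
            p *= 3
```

Space complexity: O(1).
Only a constant amount of auxiliary storage is used; nothing grows with n.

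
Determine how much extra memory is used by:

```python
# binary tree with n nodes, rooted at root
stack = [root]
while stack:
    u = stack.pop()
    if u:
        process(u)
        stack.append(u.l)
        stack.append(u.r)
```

Space complexity: O(n).
Auxiliary storage grows linearly with the input size n in the worst case.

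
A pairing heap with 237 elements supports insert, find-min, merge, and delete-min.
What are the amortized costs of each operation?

Pairing heaps are self-adjusting heap-ordered trees. Insert and merge link two roots: O(1). Find-min reads the root: O(1). Delete-min removes the root, then pairs children in two passes; amortized cost is O(log 237) = O(log n).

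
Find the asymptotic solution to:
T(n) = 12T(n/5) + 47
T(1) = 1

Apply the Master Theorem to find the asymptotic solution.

a=12, b=5, f(n)=47. log_5(12) = 1.544. Case 1 of Master Theorem: T(n) = O(n^1.544).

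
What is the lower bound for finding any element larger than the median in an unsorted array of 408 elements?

To find an element larger than the median of 408 elements, we must see Omega(n) elements. Without seeing enough elements, an adversary can make any unseen element the median.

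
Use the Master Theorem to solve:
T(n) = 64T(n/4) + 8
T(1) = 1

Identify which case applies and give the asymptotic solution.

a=64, b=4, f(n)=8.
log_4(64) = 3 > 0.
Since f(n) = O(n^0) is polynomially smaller than n^3, Case 1 applies.
T(n) = Theta(n^3).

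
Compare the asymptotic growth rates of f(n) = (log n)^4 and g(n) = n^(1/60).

g(n) = n^(1/60) grows faster: any positive power of n dominates any polylog.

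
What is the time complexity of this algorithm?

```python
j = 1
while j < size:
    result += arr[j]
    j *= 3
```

Time complexity: O(log n).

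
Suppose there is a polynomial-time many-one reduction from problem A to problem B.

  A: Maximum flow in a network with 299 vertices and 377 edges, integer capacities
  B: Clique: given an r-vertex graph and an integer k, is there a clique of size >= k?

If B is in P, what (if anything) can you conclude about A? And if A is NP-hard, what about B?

A poly-time reduction A <=_p B means any A-instance can be transformed to a B-instance in poly time.
If B is in P: compose the reduction with B's poly-time algorithm to solve A in poly time, so A is in P.
If A is NP-hard: every NP problem reduces to A, which reduces to B; composing reductions, every NP problem reduces to B, so B is NP-hard.
(Here in fact A is P and B is NP-complete.)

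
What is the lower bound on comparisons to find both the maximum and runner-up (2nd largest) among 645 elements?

Lower bound: finding the max needs 645-1 comparisons. By an adversary weight-doubling argument, the maximum element must personally win at least ceil(log_2(645)) = 10 comparisons in any correct algorithm. The 2nd largest is among those 10 direct losers, and distinguishing it requires 10-1 more comparisons. Total >= 645-1 + 10-1 = 653. A balanced tournament achieves this bound exactly.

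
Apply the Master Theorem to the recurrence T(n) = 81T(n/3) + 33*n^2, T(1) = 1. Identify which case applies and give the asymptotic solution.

a=81, b=3, f(n)=33*n^2.
log_3(81) = 4 > 2.
Since f(n) = O(n^2) is polynomially smaller than n^4, Case 1 applies.
T(n) = Theta(n^4).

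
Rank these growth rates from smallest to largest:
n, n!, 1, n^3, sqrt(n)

Ordered by growth rate: 1 < sqrt(n) < n < n^3 < n!.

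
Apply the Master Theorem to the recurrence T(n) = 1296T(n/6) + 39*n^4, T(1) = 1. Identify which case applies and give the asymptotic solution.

a=1296, b=6, f(n)=39*n^4.
log_6(1296) = 4, so n^(log_b(a)) = n^4.
f(n) = Theta(n^4), so Case 2 applies.
T(n) = Theta(n^4 log n).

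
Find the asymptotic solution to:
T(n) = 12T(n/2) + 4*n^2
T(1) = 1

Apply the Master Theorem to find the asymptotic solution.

a=12, b=2, f(n)=4*n^2. log_2(12) = 3.585. Case 1 of Master Theorem: T(n) = O(n^3.585).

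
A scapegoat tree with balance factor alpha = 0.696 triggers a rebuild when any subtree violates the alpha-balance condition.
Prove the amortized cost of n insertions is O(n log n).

Define potential Phi = c * sum of |size(left(v)) - size(right(v))| over all nodes. An insertion at depth d costs O(d) = O(log n) and increases Phi by O(log n). When a rebuild of subtree of size s occurs, it costs O(s) but reduces Phi by Omega(s). With alpha = 0.696, between rebuilds Omega(s) insertions must occur. Amortized cost per insertion: O(log n).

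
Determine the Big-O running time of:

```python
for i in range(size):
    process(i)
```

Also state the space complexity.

Time complexity: O(n).
Space complexity: O(1).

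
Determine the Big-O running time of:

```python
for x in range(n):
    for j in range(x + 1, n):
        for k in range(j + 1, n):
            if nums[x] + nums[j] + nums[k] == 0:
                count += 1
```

Time complexity: O(n^3).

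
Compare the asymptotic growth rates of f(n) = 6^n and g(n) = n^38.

f(n) = 6^n grows faster: any exponential with base > 1 dominates every polynomial.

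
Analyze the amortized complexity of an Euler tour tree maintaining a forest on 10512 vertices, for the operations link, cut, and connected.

An Euler tour tree stores each tree's Euler tour as a balanced BST keyed by tour position. On 10512 vertices: link concatenates two tours via O(1) splits/joins of size <= 2*10512 (O(log n)); cut splits the tour at the two occurrences of the edge (O(log n)); connected compares BST roots (O(log n) to find the root). All O(log n) amortized.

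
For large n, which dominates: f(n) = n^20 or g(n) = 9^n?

g(n) = 9^n grows faster: any exponential with base > 1 dominates every polynomial.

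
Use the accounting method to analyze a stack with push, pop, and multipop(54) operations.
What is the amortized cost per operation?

Assign 2 credits per push (1 for the push, 1 saved for a future pop). Each pop or element popped by multipop(54) uses 1 saved credit. Total credits never go negative, so amortized cost is O(1).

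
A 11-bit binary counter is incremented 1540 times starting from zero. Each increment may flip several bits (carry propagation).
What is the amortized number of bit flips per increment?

Bit i flips on every 2^i-th increment, so over 1540 increments bit i flips floor(1540/2^i) times. Summing over i: total flips < 2 * 1540. Amortized: < 2 = O(1) per increment.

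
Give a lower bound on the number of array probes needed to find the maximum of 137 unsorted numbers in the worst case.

Adversary: any unprobed cell could hold a value larger than everything seen so far. If fewer than 137 cells are probed, the adversary places the max in an unprobed cell. So all 137 cells must be examined; together with 137-1 comparisons this is tight.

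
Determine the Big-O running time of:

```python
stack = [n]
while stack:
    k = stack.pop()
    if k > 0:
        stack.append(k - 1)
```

Time complexity: O(n).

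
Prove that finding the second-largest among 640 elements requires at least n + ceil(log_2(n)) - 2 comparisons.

Lower bound (adversary): identifying the maximum requires 640-1 comparisons (each eliminates one candidate). Assign weight 1 to each element; on each comparison the adversary lets the heavier side win and gives it the loser's weight. The max ends with weight 640, but each comparison it wins at most doubles its weight, so the max must win >= ceil(log_2(640)) = 10 comparisons. The second-largest is one of those 10 direct losers to the max, and identifying which one is largest needs >= 10-1 further comparisons. Total >= 640-1 + 10-1 = 648.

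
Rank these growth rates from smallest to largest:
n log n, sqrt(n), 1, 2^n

Ordered by growth rate: 1 < sqrt(n) < n log n < 2^n.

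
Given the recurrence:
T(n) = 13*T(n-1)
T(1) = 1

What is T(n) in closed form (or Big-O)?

Each step multiplies by 13. T(n) = T(1)*13^(n-1) = 13^(n-1).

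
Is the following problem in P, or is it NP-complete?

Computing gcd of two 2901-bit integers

This problem is in P: the Euclidean algorithm runs in polynomial time in the bit-length.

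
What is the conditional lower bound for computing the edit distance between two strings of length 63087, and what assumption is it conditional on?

Under SETH (the Strong Exponential Time Hypothesis), edit distance on length-63087 strings cannot be computed in O(n^(2-epsilon)) time for any epsilon > 0 (Backurs-Indyk). The reduction is from CNF-SAT via the orthogonal vectors problem.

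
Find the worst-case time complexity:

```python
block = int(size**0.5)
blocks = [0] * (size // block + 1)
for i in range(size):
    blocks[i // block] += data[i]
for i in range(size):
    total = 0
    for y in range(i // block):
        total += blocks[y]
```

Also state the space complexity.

Time complexity: O(n * sqrt(n)).
Space complexity: O(sqrt(n)).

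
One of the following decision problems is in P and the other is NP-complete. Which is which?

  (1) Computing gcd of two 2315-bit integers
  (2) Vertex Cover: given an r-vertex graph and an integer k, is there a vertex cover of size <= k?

(1) is P: the Euclidean algorithm runs in polynomial time in the bit-length.
(2) is NP-complete: one of Karp's 21 NP-complete problems (with k part of the input; for any fixed constant k it is in P).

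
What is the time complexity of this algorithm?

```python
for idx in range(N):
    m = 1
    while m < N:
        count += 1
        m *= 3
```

Time complexity: O(n log n).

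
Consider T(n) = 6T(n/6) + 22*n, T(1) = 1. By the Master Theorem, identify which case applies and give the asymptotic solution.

a=6, b=6, f(n)=22*n.
log_6(6) = 1, so n^(log_b(a)) = n.
f(n) = Theta(n), so Case 2 applies.
T(n) = Theta(n log n).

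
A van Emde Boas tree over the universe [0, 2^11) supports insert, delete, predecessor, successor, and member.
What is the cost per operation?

vEB recursively partitions [0, 2048) into sqrt(u) clusters of size sqrt(u). Each operation recurses into either one cluster or the summary, never both: T(u) = T(sqrt(u)) + O(1) => T(u) = O(log log u) = O(log 11). This is worst-case, not just amortized.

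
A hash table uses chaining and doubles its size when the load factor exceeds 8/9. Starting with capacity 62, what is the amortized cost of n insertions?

Rehashing occurs when load exceeds 8/9. Total rehash cost is geometric series summing to O(n). Each insertion itself is O(1). Amortized: O(1).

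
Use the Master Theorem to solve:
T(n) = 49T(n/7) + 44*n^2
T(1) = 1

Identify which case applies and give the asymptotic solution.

a=49, b=7, f(n)=44*n^2.
log_7(49) = 2, so n^(log_b(a)) = n^2.
f(n) = Theta(n^2), so Case 2 applies.
T(n) = Theta(n^2 log n).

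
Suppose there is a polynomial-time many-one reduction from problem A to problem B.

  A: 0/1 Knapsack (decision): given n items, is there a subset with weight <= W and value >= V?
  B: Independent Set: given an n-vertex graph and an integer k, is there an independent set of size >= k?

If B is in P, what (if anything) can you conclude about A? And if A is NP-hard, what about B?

A poly-time reduction A <=_p B means any A-instance can be transformed to a B-instance in poly time.
If B is in P: compose the reduction with B's poly-time algorithm to solve A in poly time, so A is in P.
If A is NP-hard: every NP problem reduces to A, which reduces to B; composing reductions, every NP problem reduces to B, so B is NP-hard.
(Here in fact A is NP-complete and B is NP-complete.)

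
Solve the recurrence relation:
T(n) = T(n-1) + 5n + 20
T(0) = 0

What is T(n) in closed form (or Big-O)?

Dominant term in sum is 5*sum(i, i=1..n) = 5*n*(n+1)/2 = O(n^2).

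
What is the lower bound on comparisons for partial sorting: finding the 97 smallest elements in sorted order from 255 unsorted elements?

Finding 97 smallest of 255 in sorted order: Omega(255) to identify the 97 smallest, plus Omega(97 log 97) to sort them. Total: Omega(n + k log k).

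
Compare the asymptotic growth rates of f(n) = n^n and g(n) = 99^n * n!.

g(n) = 99^n * n! grows faster: by Stirling n! ~ sqrt(2 pi n)(n/e)^n, so 99^n n! / n^n ~ (99/e)^n sqrt(2 pi n) -> infinity since 99/e > 1.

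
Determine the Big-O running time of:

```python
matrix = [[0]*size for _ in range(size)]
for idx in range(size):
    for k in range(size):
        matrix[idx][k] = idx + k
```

Time complexity: O(n^2).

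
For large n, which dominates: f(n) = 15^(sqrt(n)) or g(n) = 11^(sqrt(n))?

f(n) = 15^(sqrt(n)) grows faster: ratio is (15/11)^(sqrt(n)) -> infinity since 15/11 > 1.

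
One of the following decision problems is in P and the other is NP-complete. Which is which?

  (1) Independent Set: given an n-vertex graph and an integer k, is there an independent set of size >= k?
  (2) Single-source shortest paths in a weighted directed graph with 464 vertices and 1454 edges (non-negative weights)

(1) is NP-complete: complement of Clique (with k part of the input).
(2) is P: Dijkstra's algorithm runs in O((V+E) log V).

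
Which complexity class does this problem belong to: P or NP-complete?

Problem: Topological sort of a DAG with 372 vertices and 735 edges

This problem is in P: DFS-based topological sort runs in O(V+E).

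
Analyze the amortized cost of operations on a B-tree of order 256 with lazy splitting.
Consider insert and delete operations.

In a B-tree of order 256, a node splits when it has 256 keys. With lazy splitting, we use potential Phi = number of full nodes + number of near-empty nodes. Each split costs O(1) but reduces potential. Between splits, at least 128 insertions must occur in that node. Amortized structural cost is O(1) per operation, plus O(log_256 n) traversal.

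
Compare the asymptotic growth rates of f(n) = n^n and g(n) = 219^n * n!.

g(n) = 219^n * n! grows faster: by Stirling n! ~ sqrt(2 pi n)(n/e)^n, so 219^n n! / n^n ~ (219/e)^n sqrt(2 pi n) -> infinity since 219/e > 1.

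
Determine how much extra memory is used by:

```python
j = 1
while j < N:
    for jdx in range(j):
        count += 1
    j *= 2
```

Space complexity: O(1).
Only a constant amount of auxiliary storage is used; nothing grows with n.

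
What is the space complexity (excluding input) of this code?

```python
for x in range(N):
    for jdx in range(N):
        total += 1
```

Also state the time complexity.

Space complexity: O(1).
Only a constant amount of auxiliary storage is used; nothing grows with n.
Time complexity: O(n^2).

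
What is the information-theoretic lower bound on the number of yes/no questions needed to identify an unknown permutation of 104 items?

There are 104! = 10299016745145627623848583864765044283053772454999072182325491776887871732475287174542709871683888003235965704141638377695179741979175588724736000000000000000000000000 permutations. Each yes/no question gives at most 1 bit, so at least ceil(log_2(10299016745145627623848583864765044283053772454999072182325491776887871732475287174542709871683888003235965704141638377695179741979175588724736000000000000000000000000)) = 552 questions are needed.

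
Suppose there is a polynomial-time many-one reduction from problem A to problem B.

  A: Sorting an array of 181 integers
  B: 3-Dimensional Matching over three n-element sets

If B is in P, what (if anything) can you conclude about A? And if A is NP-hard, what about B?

A poly-time reduction A <=_p B means any A-instance can be transformed to a B-instance in poly time.
If B is in P: compose the reduction with B's poly-time algorithm to solve A in poly time, so A is in P.
If A is NP-hard: every NP problem reduces to A, which reduces to B; composing reductions, every NP problem reduces to B, so B is NP-hard.
(Here in fact A is P and B is NP-complete.)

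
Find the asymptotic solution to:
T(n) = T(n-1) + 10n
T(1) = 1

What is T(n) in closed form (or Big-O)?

Unrolling: T(n) = 1 + 10*(2 + 3 + ... + n) = 1 + 10*(n(n+1)/2 - 1) = O(n^2).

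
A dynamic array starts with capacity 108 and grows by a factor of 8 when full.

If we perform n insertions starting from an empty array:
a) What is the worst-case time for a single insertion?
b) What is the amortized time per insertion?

(a) Worst-case single insertion: O(n) -- when the array is full at capacity c, the resize copies all c elements, and c can be Theta(n).
(b) Resizes happen at sizes 108, 864, 6912, ... Total copy cost for n insertions: 108 + 864 + ... = O(n) (geometric series with ratio 1/8). Amortized cost per insertion: O(n)/n = O(1).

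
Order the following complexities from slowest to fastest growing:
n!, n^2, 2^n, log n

Ordered by growth rate: log n < n^2 < 2^n < n!.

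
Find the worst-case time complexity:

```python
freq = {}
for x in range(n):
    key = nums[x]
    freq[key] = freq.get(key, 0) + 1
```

Time complexity: O(n).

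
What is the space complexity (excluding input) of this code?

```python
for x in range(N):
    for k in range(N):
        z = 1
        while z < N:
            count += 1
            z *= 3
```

Space complexity: O(1).
Only a constant amount of auxiliary storage is used; nothing grows with n.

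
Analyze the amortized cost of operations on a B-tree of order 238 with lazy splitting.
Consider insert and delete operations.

In a B-tree of order 238, a node splits when it has 238 keys. With lazy splitting, we use potential Phi = number of full nodes + number of near-empty nodes. Each split costs O(1) but reduces potential. Between splits, at least 119 insertions must occur in that node. Amortized structural cost is O(1) per operation, plus O(log_238 n) traversal.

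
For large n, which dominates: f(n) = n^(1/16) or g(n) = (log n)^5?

f(n) = n^(1/16) grows faster: any positive power of n dominates any polylog.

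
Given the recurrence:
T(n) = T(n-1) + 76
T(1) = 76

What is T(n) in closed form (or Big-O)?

Unrolling: T(n) = T(n-1) + 76 = T(n-2) + 2*76 = ... = T(1) + (n-1)*76 = 76 + (n-1)*76 = 76n.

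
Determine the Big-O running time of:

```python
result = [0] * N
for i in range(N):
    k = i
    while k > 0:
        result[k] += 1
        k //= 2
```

Time complexity: O(n log n).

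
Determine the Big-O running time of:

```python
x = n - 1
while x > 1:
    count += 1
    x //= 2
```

Time complexity: O(log n).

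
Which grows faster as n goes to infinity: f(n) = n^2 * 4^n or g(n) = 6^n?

g(n) = 6^n grows faster: 6^n / (n^2 4^n) = (6/4)^n / n^2 -> infinity since 6/4 > 1.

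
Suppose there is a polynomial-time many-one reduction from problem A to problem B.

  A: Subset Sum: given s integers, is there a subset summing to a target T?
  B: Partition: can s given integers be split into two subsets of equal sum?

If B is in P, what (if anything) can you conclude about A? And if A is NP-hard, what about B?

A poly-time reduction A <=_p B means any A-instance can be transformed to a B-instance in poly time.
If B is in P: compose the reduction with B's poly-time algorithm to solve A in poly time, so A is in P.
If A is NP-hard: every NP problem reduces to A, which reduces to B; composing reductions, every NP problem reduces to B, so B is NP-hard.
(Here in fact A is NP-complete and B is NP-complete.)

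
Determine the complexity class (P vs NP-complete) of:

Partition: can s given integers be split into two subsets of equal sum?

This problem is NP-complete: Subset Sum reduces to it (one of Karp's 21 NP-complete problems).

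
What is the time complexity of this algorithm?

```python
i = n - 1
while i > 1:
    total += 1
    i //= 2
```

Time complexity: O(log n).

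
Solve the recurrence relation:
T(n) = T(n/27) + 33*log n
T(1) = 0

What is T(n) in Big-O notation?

Each of the log_27(n) levels adds O(log n). T(n) = O(log^2 n).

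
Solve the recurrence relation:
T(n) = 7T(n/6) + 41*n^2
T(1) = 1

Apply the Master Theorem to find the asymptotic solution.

a=7, b=6, f(n)=41*n^2. log_6(7) = 1.086 < 2. Case 3: T(n) = O(n^2).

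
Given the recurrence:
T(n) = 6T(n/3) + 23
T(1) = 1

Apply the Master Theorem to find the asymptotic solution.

a=6, b=3, f(n)=23. log_3(6) = 1.631. Case 1 of Master Theorem: T(n) = O(n^1.631).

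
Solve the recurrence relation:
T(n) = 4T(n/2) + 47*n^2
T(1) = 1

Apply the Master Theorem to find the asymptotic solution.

a=4, b=2, f(n)=47*n^2. log_2(4) = 2. Case 2: T(n) = O(n^2 log n).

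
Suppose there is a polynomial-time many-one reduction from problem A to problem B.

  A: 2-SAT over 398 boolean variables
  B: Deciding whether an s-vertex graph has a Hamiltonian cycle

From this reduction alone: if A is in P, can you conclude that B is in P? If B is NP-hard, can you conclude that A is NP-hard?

A poly-time reduction A <=_p B transfers tractability DOWN (B easy => A easy) and hardness UP (A hard => B hard), not the reverse.
From A in P, the reduction alone does NOT give B in P: any problem in P trivially reduces to SAT, yet SAT is not known to be in P.
From B NP-hard, the reduction alone does NOT give A NP-hard: again, easy problems reduce to hard ones.
(Here in fact A is P and B is NP-complete.)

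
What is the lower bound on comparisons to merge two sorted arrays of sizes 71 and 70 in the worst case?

Adversary: with |71 - 70| <= 1 the inputs can be fully interleaved so that every adjacent pair in the merged output comes from different arrays. Then each of the 140 adjacent pairs must be directly compared, or the algorithm cannot determine their relative order. Standard merge meets this bound.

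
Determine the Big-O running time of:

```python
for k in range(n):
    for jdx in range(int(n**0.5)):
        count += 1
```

Time complexity: O(n * sqrt(n)).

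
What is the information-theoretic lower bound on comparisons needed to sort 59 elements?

There are 59! = 138683118545689835737939019720389406345902876772687432540821294940160000000000000 possible orderings. Each comparison gives 1 bit. We need at least ceil(log_2(138683118545689835737939019720389406345902876772687432540821294940160000000000000)) = 267 comparisons.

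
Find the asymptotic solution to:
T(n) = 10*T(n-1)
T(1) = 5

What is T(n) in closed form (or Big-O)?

Each step multiplies by 10. T(n) = T(1)*10^(n-1) = 5*10^(n-1).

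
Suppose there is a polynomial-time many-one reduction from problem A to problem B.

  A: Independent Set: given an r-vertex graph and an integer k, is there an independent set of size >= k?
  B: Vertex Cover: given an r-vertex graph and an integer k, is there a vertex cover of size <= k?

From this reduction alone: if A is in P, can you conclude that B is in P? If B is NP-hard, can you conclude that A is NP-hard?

A poly-time reduction A <=_p B transfers tractability DOWN (B easy => A easy) and hardness UP (A hard => B hard), not the reverse.
From A in P, the reduction alone does NOT give B in P: any problem in P trivially reduces to SAT, yet SAT is not known to be in P.
From B NP-hard, the reduction alone does NOT give A NP-hard: again, easy problems reduce to hard ones.
(Here in fact A is NP-complete and B is NP-complete.)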